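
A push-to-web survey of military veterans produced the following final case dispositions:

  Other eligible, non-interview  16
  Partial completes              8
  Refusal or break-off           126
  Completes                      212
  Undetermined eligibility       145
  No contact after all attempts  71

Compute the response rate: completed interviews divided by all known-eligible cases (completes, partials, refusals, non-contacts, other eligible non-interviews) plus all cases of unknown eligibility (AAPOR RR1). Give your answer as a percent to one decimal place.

Numerator = 212
Base = 212 + 8 + 126 + 71 + 16 + 145 = 578
RR1 = 212 / 578 = 0.3668

36.7%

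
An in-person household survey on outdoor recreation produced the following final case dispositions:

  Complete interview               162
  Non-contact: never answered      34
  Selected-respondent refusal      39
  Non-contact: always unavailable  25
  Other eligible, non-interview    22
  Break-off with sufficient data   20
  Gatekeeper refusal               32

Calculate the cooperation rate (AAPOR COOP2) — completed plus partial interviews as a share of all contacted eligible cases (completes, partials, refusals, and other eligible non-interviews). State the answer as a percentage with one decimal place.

66.2%

Refused = 32 + 39 = 71
No contact after all attempts = 34 + 25 = 59
Top → 162 + 20 = 182
Denom → 162 + 20 + 71 + 22 = 275
COOP2 = 182 / 275 = 0.6618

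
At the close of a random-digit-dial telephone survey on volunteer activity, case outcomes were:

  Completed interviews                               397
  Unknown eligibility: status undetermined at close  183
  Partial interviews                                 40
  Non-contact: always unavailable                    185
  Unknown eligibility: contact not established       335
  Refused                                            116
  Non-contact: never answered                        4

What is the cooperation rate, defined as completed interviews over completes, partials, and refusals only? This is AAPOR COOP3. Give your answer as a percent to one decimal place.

71.8%

Non-contacts = 4 + 185 = 189
Eligibility not determined = 335 + 183 = 518
Num = 397
Denom = 397 + 40 + 116 = 553
COOP3 = 397 / 553 = 0.7179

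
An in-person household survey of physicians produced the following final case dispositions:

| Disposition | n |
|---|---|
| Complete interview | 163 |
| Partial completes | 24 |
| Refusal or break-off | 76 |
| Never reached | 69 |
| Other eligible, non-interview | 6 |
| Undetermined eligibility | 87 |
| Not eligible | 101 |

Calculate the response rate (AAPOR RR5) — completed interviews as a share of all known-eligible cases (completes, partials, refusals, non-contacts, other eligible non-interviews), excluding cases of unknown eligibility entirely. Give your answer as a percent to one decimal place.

48.2%

Num = 163
Base = 163 + 24 + 76 + 69 + 6 = 338
RR5 = 163 / 338 = 0.4822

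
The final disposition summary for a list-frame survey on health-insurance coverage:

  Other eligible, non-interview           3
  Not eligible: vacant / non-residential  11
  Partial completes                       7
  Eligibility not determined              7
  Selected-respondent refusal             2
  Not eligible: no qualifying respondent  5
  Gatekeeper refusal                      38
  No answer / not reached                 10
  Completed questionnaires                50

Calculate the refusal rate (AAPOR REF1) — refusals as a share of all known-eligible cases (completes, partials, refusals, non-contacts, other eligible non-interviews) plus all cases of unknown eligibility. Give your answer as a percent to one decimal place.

34.2%

Refused = 38 + 2 = 40
Screened out, ineligible = 5 + 11 = 16
Numerator: 40
Denom: 50 + 7 + 40 + 10 + 3 + 7 = 117
REF1 = 40 / 117 = 0.3419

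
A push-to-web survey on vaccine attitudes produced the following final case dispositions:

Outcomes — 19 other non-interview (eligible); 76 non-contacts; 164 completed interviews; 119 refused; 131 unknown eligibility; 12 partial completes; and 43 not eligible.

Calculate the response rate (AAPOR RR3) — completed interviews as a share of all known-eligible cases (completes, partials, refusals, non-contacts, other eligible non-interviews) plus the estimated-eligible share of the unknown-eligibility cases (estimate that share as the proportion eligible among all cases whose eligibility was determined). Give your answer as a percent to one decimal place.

32.3%

Numerator = 164
Eligible (known) = 164 + 12 + 119 + 76 + 19 = 390
e = 390 / (390 + 43) = 390 / 433 = 0.9007
Estimated eligible among unknowns = 0.9007 × 131 = 117.99
Base = 390 + 117.99 = 507.99
RR3 = 164 / 507.99 = 0.3228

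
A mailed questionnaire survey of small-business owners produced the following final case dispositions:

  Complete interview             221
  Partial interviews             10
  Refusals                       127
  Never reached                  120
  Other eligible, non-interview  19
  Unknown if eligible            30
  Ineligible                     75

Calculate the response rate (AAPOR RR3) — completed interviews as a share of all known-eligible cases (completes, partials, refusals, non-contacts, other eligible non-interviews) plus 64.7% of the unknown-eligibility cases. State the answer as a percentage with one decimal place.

Top = 221
Known eligible = 221 + 10 + 127 + 120 + 19 = 497
Estimated eligible among unknowns = 0.6470 × 30 = 19.41
Denom = 497 + 19.41 = 516.41
RR3 = 221 / 516.41 = 0.4280

42.8%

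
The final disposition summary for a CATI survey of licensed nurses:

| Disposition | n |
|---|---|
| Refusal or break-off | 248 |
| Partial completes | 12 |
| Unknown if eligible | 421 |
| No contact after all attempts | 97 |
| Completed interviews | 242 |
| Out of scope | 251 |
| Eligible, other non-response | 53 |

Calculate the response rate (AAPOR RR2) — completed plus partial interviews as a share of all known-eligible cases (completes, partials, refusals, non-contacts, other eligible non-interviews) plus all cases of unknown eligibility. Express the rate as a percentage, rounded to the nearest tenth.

23.7%

Numerator → 242 + 12 = 254
Base → 242 + 12 + 248 + 97 + 53 + 421 = 1073
RR2 = 254 / 1073 = 0.2367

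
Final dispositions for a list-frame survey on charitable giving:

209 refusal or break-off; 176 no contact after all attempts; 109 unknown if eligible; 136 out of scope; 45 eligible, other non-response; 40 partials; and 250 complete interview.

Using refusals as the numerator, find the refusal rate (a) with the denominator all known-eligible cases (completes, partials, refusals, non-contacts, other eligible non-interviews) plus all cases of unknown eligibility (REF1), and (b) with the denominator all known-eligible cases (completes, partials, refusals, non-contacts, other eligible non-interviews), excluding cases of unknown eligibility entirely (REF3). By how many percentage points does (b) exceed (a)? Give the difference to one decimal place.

3.8

Numerator = 209
Denominator = 250 + 40 + 209 + 176 + 45 + 109 = 829
REF1 = 209 / 829 = 0.2521
Denominator = 250 + 40 + 209 + 176 + 45 = 720
REF3 = 209 / 720 = 0.2903
Difference = 29.03 − 25.21 = 3.82 percentage points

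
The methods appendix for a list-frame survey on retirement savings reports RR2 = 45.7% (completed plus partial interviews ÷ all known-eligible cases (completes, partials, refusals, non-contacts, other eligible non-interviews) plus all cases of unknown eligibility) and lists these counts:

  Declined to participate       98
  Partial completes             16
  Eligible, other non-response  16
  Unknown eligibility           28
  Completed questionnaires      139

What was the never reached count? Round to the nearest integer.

42

Num = 139 + 16 = 155
RR2 = 155 / D = 0.457
D = 155 / 0.457 = 339.2
Remaining denominator categories sum to 297
never reached = 339.2 − 297 ≈ 42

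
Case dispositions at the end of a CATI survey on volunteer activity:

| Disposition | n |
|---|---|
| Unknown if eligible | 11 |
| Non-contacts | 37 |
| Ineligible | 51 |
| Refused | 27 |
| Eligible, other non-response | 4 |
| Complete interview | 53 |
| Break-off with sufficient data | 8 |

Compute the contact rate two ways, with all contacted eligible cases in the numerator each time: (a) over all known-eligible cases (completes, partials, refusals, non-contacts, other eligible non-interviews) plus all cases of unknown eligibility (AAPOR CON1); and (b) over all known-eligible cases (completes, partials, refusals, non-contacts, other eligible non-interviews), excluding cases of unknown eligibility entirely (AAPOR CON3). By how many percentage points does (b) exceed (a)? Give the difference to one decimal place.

Num = 53 + 8 + 27 + 4 = 92
Base = 53 + 8 + 27 + 37 + 4 + 11 = 140
CON1 = 92 / 140 = 0.6571
Base = 53 + 8 + 27 + 37 + 4 = 129
CON3 = 92 / 129 = 0.7132
Difference = 71.32 − 65.71 = 5.61 percentage points

5.6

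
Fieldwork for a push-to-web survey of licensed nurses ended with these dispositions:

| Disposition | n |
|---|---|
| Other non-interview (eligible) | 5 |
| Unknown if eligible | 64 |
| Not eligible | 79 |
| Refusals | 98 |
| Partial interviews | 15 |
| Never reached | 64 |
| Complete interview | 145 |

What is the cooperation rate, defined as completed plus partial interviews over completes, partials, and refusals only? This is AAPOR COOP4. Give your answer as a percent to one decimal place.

62.0%

Num: 145 + 15 = 160
Denominator: 145 + 15 + 98 = 258
COOP4 = 160 / 258 = 0.6202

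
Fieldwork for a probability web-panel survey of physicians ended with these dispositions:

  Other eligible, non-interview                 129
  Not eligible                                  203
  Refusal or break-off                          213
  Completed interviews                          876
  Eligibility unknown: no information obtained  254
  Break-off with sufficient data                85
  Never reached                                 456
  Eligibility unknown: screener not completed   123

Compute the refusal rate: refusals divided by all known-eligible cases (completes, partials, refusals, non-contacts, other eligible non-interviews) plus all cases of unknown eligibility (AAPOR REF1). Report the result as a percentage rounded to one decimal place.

Unknown eligibility = 123 + 254 = 377
Top = 213
Denom = 876 + 85 + 213 + 456 + 129 + 377 = 2136
REF1 = 213 / 2136 = 0.0997

10.0%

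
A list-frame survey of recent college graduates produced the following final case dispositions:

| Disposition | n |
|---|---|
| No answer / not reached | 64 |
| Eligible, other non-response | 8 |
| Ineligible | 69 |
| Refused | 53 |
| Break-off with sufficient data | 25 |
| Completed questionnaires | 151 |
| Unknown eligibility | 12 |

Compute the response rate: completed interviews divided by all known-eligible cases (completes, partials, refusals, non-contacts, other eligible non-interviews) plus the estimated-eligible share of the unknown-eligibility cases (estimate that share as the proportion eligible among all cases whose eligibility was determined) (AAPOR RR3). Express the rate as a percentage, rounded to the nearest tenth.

Top: 151
Known eligible: 151 + 25 + 53 + 64 + 8 = 301
e = 301 / (301 + 69) = 301 / 370 = 0.8135
Eligible share of unknowns: 0.8135 × 12 = 9.76
Denom: 301 + 9.76 = 310.76
RR3 = 151 / 310.76 = 0.4859

48.6%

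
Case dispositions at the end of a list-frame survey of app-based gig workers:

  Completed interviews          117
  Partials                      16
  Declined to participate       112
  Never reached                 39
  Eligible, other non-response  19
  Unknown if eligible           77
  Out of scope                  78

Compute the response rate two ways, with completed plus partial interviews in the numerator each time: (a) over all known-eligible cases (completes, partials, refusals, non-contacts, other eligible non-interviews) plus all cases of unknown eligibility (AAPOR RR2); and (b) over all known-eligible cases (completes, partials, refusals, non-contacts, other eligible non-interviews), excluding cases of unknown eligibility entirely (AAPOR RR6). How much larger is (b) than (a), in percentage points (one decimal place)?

8.9

Num → 117 + 16 = 133
Denom → 117 + 16 + 112 + 39 + 19 + 77 = 380
RR2 = 133 / 380 = 0.3500
Denom → 117 + 16 + 112 + 39 + 19 = 303
RR6 = 133 / 303 = 0.4389
Difference = 43.89 − 35.00 = 8.89 percentage points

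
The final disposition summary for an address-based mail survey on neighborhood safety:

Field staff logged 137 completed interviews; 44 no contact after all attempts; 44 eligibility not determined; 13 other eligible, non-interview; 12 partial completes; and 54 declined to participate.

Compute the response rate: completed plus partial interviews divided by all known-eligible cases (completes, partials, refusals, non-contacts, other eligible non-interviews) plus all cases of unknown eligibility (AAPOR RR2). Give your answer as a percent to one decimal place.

Numerator → 137 + 12 = 149
Denom → 137 + 12 + 54 + 44 + 13 + 44 = 304
RR2 = 149 / 304 = 0.4901

49.0%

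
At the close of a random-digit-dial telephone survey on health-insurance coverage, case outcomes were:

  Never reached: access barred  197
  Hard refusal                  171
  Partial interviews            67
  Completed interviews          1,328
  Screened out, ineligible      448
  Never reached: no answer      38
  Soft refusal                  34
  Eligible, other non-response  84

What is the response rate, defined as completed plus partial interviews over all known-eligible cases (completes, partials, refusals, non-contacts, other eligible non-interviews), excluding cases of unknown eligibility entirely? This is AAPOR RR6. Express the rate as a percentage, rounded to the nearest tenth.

Refused = 171 + 34 = 205
Non-contacts = 38 + 197 = 235
Numerator = 1328 + 67 = 1395
Base = 1328 + 67 + 205 + 235 + 84 = 1919
RR6 = 1395 / 1919 = 0.7269

72.7%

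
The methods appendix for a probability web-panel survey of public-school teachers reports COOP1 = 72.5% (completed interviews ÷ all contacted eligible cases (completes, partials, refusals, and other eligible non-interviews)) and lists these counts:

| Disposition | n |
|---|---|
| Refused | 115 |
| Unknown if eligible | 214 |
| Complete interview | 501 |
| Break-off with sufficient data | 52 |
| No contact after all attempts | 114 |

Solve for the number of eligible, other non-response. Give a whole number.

23

COOP1 = 501 / D = 0.725
D = 501 / 0.725 = 691.0
Other denominator terms total 668
eligible, other non-response = 691.0 − 668 ≈ 23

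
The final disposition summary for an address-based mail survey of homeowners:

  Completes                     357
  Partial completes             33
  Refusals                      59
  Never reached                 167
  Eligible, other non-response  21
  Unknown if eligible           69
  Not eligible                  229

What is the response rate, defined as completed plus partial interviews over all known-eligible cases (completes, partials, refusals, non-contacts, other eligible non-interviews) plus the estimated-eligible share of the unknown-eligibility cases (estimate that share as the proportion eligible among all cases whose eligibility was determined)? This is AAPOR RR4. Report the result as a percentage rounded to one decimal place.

Num: 357 + 33 = 390
Eligible (known): 357 + 33 + 59 + 167 + 21 = 637
e = 637 / (637 + 229) = 637 / 866 = 0.7356
Estimated eligible among unknowns: 0.7356 × 69 = 50.76
Base: 637 + 50.76 = 687.76
RR4 = 390 / 687.76 = 0.5671

56.7%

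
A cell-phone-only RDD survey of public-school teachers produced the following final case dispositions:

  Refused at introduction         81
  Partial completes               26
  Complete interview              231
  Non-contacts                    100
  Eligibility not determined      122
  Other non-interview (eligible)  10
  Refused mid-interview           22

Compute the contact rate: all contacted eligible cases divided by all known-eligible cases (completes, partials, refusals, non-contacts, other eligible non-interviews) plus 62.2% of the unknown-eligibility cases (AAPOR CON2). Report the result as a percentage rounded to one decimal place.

Refusal or break-off = 81 + 22 = 103
Numerator = 231 + 26 + 103 + 10 = 370
Determined eligible = 231 + 26 + 103 + 100 + 10 = 470
Estimated eligible among unknowns = 0.6220 × 122 = 75.88
Denominator = 470 + 75.88 = 545.88
CON2 = 370 / 545.88 = 0.6778

67.8%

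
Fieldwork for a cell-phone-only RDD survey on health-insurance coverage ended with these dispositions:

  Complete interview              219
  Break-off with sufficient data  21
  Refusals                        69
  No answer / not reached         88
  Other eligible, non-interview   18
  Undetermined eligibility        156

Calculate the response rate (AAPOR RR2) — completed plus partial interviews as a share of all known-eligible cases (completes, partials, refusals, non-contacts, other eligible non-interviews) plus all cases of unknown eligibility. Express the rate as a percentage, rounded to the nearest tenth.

42.0%

Numerator = 219 + 21 = 240
Denom = 219 + 21 + 69 + 88 + 18 + 156 = 571
RR2 = 240 / 571 = 0.4203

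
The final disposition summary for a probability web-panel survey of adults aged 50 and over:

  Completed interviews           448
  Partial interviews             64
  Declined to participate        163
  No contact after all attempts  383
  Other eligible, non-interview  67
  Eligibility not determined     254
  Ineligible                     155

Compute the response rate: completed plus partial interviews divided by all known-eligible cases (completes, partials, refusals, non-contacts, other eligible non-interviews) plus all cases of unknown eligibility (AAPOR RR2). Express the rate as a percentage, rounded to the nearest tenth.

Numerator = 448 + 64 = 512
Denom = 448 + 64 + 163 + 383 + 67 + 254 = 1379
RR2 = 512 / 1379 = 0.3713

37.1%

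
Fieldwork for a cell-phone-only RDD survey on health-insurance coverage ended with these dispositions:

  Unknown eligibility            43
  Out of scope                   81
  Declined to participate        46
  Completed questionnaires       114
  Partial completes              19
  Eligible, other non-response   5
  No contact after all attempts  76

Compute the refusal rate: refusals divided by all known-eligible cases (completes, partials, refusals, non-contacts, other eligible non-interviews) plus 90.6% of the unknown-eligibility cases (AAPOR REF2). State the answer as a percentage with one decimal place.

Numerator: 46
Eligible (known): 114 + 19 + 46 + 76 + 5 = 260
Eligible share of unknowns: 0.9060 × 43 = 38.96
Denom: 260 + 38.96 = 298.96
REF2 = 46 / 298.96 = 0.1539

15.4%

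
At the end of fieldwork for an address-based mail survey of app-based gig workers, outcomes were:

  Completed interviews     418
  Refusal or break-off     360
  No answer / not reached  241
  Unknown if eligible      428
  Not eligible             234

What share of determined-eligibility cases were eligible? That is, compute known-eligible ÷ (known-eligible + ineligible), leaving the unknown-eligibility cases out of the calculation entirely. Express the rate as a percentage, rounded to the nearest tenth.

Eligible (known) = 418 + 360 + 241 = 1019
e = 1019 / (1019 + 234) = 1019 / 1253 = 0.8132

81.3%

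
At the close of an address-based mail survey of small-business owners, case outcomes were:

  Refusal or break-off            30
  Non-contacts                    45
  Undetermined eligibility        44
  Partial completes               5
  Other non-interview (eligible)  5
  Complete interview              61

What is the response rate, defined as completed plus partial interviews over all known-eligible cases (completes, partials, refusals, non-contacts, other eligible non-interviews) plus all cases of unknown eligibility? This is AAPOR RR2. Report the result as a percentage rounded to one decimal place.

Top: 61 + 5 = 66
Denominator: 61 + 5 + 30 + 45 + 5 + 44 = 190
RR2 = 66 / 190 = 0.3474

34.7%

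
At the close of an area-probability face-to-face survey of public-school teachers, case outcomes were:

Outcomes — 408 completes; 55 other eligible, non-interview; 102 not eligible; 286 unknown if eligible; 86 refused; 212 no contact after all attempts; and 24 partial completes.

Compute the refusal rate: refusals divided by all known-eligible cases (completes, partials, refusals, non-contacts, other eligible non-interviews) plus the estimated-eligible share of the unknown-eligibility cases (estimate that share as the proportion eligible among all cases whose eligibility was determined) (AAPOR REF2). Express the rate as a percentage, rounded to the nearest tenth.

Num: 86
Determined eligible: 408 + 24 + 86 + 212 + 55 = 785
e = 785 / (785 + 102) = 785 / 887 = 0.8850
e × U: 0.8850 × 286 = 253.11
Denom: 785 + 253.11 = 1038.11
REF2 = 86 / 1038.11 = 0.0828

8.3%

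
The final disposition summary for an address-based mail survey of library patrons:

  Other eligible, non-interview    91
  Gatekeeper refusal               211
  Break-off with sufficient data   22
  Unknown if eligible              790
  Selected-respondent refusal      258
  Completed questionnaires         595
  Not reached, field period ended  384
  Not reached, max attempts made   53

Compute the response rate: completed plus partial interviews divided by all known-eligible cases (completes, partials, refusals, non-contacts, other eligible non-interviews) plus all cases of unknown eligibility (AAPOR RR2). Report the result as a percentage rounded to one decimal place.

25.7%

Refusal or break-off = 211 + 258 = 469
Never reached = 384 + 53 = 437
Numerator: 595 + 22 = 617
Denom: 595 + 22 + 469 + 437 + 91 + 790 = 2404
RR2 = 617 / 2404 = 0.2567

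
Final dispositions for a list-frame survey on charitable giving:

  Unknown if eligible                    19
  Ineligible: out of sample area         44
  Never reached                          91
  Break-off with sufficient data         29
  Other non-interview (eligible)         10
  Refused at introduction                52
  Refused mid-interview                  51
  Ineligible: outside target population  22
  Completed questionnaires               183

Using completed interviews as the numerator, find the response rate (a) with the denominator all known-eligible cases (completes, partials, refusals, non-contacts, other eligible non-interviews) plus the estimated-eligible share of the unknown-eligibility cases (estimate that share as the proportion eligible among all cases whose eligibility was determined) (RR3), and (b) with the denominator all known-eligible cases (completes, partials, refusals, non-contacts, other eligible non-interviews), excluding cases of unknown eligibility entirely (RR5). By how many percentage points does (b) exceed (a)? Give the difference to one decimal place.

Refusals = 52 + 51 = 103
Screened out, ineligible = 22 + 44 = 66
Num: 183
Eligible (known): 183 + 29 + 103 + 91 + 10 = 416
e = 416 / (416 + 66) = 416 / 482 = 0.8631
Estimated eligible among unknowns: 0.8631 × 19 = 16.40
Base: 416 + 16.40 = 432.40
RR3 = 183 / 432.40 = 0.4232
Base: 183 + 29 + 103 + 91 + 10 = 416
RR5 = 183 / 416 = 0.4399
Difference = 43.99 − 42.32 = 1.67 percentage points

1.7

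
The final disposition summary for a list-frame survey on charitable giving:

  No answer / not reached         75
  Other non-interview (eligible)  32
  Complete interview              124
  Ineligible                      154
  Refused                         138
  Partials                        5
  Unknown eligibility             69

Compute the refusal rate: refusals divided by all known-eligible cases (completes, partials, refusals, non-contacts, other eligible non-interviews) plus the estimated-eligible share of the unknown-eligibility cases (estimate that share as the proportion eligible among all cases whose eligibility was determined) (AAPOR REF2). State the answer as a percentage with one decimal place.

Num = 138
Eligible (known) = 124 + 5 + 138 + 75 + 32 = 374
e = 374 / (374 + 154) = 374 / 528 = 0.7083
Estimated eligible among unknowns = 0.7083 × 69 = 48.87
Base = 374 + 48.87 = 422.87
REF2 = 138 / 422.87 = 0.3263

32.6%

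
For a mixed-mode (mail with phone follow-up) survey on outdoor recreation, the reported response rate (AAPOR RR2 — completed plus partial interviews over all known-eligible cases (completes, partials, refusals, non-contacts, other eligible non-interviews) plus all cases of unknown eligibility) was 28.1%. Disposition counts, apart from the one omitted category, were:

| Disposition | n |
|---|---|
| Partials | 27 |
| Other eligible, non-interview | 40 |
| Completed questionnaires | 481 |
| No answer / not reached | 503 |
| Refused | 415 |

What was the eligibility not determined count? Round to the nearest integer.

342

Top → 481 + 27 = 508
RR2 = 508 / D = 0.281
D = 508 / 0.281 = 1807.8
Rest of base = 1466
eligibility not determined = 1807.8 − 1466 ≈ 342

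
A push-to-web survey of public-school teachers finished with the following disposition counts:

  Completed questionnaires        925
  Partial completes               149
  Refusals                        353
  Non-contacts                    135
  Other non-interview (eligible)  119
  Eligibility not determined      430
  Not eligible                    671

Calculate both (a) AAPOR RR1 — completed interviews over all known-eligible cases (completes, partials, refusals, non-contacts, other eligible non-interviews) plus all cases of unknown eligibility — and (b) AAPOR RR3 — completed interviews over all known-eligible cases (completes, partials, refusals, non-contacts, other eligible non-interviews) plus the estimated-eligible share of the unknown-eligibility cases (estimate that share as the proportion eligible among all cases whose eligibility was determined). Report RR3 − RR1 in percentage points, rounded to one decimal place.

Numerator → 925
Denominator → 925 + 149 + 353 + 135 + 119 + 430 = 2111
RR1 = 925 / 2111 = 0.4382
Eligible (known) → 925 + 149 + 353 + 135 + 119 = 1681
e = 1681 / (1681 + 671) = 1681 / 2352 = 0.7147
Eligible share of unknowns → 0.7147 × 430 = 307.32
Denominator → 1681 + 307.32 = 1988.32
RR3 = 925 / 1988.32 = 0.4652
Difference = 46.52 − 43.82 = 2.70 percentage points

2.7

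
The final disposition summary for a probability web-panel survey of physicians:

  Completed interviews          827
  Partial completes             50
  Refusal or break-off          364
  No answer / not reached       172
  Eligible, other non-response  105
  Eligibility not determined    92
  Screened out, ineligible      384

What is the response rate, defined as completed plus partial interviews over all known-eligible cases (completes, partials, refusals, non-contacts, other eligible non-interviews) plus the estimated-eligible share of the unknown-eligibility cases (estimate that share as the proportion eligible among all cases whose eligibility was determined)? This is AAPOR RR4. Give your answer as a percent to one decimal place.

55.1%

Numerator → 827 + 50 = 877
Known eligible → 827 + 50 + 364 + 172 + 105 = 1518
e = 1518 / (1518 + 384) = 1518 / 1902 = 0.7981
Eligible share of unknowns → 0.7981 × 92 = 73.43
Denominator → 1518 + 73.43 = 1591.43
RR4 = 877 / 1591.43 = 0.5511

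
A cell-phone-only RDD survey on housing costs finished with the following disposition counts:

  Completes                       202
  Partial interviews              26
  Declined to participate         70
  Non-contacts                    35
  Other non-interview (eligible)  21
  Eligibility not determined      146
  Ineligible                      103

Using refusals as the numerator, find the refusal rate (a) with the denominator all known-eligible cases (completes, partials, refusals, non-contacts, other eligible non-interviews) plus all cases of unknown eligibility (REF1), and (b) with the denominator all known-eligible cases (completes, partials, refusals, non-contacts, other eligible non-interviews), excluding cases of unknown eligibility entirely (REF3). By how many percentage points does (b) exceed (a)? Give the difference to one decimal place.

Top: 70
Denom: 202 + 26 + 70 + 35 + 21 + 146 = 500
REF1 = 70 / 500 = 0.1400
Denom: 202 + 26 + 70 + 35 + 21 = 354
REF3 = 70 / 354 = 0.1977
Difference = 19.77 − 14.00 = 5.77 percentage points

5.8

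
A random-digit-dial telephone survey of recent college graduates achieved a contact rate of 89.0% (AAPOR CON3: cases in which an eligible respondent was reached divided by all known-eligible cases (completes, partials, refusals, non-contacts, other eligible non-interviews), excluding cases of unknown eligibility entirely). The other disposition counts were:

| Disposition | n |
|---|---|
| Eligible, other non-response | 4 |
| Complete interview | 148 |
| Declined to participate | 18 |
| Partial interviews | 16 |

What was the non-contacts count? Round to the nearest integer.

23

Num → 148 + 16 + 18 + 4 = 186
CON3 = 186 / D = 0.890
D = 186 / 0.890 = 209.0
Remaining denominator categories sum to 186
non-contacts = 209.0 − 186 ≈ 23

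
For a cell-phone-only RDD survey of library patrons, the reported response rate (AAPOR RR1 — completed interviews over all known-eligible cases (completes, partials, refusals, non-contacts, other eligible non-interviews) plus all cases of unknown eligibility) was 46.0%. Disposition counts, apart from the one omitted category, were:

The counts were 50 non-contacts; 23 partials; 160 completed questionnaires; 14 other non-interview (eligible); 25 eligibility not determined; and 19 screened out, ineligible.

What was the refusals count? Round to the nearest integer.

RR1 = 160 / D = 0.460
D = 160 / 0.460 = 347.8
Rest of base = 272
refusals = 347.8 − 272 ≈ 76

76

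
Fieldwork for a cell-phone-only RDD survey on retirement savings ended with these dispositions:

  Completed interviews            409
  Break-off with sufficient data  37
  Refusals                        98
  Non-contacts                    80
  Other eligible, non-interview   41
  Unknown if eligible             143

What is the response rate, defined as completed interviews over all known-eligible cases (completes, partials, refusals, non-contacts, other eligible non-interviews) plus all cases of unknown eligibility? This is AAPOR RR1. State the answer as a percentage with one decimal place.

Numerator → 409
Base → 409 + 37 + 98 + 80 + 41 + 143 = 808
RR1 = 409 / 808 = 0.5062

50.6%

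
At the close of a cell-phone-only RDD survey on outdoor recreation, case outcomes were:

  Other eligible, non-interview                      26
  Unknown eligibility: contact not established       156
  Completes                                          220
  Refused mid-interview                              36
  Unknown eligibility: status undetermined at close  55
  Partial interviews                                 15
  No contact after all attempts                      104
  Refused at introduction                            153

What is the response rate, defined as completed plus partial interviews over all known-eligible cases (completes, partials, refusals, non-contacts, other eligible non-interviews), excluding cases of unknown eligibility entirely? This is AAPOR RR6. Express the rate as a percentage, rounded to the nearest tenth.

42.4%

Refusals = 153 + 36 = 189
Undetermined eligibility = 156 + 55 = 211
Num = 220 + 15 = 235
Base = 220 + 15 + 189 + 104 + 26 = 554
RR6 = 235 / 554 = 0.4242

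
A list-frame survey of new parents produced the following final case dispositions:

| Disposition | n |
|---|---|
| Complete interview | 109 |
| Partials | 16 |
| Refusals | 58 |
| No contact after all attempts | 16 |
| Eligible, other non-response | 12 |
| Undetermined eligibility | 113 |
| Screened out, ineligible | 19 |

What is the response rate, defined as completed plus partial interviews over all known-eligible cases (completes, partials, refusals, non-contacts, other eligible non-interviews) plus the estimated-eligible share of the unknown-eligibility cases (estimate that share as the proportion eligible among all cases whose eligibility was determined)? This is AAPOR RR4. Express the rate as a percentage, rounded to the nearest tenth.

39.7%

Top → 109 + 16 = 125
Eligible (known) → 109 + 16 + 58 + 16 + 12 = 211
e = 211 / (211 + 19) = 211 / 230 = 0.9174
e × U → 0.9174 × 113 = 103.67
Denom → 211 + 103.67 = 314.67
RR4 = 125 / 314.67 = 0.3972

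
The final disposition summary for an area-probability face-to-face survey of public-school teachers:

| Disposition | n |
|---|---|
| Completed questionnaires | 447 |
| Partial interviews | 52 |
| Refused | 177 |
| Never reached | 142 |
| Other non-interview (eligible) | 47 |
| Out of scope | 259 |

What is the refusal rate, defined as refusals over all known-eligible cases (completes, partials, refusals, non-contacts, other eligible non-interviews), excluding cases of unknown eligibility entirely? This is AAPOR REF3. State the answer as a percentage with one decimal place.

Num → 177
Base → 447 + 52 + 177 + 142 + 47 = 865
REF3 = 177 / 865 = 0.2046

20.5%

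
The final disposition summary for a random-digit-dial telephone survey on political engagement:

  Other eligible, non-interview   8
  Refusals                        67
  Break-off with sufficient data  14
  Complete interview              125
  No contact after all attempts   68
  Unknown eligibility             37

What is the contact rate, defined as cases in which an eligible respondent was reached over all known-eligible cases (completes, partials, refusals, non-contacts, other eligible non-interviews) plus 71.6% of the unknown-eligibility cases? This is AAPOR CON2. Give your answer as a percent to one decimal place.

69.4%

Num → 125 + 14 + 67 + 8 = 214
Known eligible → 125 + 14 + 67 + 68 + 8 = 282
Eligible share of unknowns → 0.7160 × 37 = 26.49
Denom → 282 + 26.49 = 308.49
CON2 = 214 / 308.49 = 0.6937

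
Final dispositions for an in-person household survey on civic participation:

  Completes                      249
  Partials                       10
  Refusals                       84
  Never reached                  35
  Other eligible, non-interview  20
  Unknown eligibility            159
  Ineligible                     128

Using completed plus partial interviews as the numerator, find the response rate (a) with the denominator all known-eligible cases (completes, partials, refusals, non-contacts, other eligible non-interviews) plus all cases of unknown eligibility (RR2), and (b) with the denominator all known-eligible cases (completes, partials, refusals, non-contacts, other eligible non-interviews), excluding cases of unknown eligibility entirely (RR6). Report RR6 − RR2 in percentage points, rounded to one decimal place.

18.6

Numerator → 249 + 10 = 259
Denom → 249 + 10 + 84 + 35 + 20 + 159 = 557
RR2 = 259 / 557 = 0.4650
Denom → 249 + 10 + 84 + 35 + 20 = 398
RR6 = 259 / 398 = 0.6508
Difference = 65.08 − 46.50 = 18.58 percentage points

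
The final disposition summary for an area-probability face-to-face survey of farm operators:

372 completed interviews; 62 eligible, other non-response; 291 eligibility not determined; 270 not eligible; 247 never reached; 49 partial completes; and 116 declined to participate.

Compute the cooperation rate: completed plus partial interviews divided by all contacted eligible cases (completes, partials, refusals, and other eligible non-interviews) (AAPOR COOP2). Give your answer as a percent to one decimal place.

70.3%

Num: 372 + 49 = 421
Denominator: 372 + 49 + 116 + 62 = 599
COOP2 = 421 / 599 = 0.7028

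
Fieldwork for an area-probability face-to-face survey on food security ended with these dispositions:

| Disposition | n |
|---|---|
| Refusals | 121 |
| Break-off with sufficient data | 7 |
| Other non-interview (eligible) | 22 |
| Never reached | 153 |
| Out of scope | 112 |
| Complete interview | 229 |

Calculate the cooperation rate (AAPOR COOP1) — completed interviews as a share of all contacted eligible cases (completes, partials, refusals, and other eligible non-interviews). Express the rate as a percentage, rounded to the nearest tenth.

60.4%

Top: 229
Base: 229 + 7 + 121 + 22 = 379
COOP1 = 229 / 379 = 0.6042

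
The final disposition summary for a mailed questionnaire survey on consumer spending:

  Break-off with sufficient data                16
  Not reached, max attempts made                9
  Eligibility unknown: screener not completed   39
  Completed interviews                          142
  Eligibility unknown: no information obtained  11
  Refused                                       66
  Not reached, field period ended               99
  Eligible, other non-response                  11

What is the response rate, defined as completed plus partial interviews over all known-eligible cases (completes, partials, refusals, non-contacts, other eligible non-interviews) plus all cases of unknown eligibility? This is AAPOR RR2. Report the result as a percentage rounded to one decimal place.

40.2%

No answer / not reached = 99 + 9 = 108
Undetermined eligibility = 39 + 11 = 50
Num = 142 + 16 = 158
Base = 142 + 16 + 66 + 108 + 11 + 50 = 393
RR2 = 158 / 393 = 0.4020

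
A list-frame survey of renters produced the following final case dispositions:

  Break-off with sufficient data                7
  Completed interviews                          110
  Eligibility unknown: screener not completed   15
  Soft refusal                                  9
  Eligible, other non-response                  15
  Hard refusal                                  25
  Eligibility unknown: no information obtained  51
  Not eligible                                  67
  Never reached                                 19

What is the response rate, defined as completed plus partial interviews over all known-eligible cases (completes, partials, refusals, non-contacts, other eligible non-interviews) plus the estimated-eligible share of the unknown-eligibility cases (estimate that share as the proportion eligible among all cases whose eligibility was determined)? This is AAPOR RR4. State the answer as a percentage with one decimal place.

50.1%

Declined to participate = 25 + 9 = 34
Eligibility not determined = 15 + 51 = 66
Top: 110 + 7 = 117
Known eligible: 110 + 7 + 34 + 19 + 15 = 185
e = 185 / (185 + 67) = 185 / 252 = 0.7341
Eligible share of unknowns: 0.7341 × 66 = 48.45
Denom: 185 + 48.45 = 233.45
RR4 = 117 / 233.45 = 0.5012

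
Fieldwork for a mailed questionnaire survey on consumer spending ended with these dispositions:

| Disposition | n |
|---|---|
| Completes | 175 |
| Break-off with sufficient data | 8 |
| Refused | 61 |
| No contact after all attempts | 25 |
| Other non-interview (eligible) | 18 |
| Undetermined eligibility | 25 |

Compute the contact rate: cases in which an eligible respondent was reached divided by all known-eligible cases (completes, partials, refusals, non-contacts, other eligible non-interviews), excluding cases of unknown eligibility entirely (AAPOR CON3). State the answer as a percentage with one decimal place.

Top: 175 + 8 + 61 + 18 = 262
Denominator: 175 + 8 + 61 + 25 + 18 = 287
CON3 = 262 / 287 = 0.9129

91.3%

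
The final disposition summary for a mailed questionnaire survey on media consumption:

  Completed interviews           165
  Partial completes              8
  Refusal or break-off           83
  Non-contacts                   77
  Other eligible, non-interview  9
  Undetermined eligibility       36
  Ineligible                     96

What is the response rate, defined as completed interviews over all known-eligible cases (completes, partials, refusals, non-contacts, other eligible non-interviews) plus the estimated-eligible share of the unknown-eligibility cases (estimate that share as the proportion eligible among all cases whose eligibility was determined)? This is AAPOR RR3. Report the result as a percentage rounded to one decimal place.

44.6%

Num = 165
Eligible (known) = 165 + 8 + 83 + 77 + 9 = 342
e = 342 / (342 + 96) = 342 / 438 = 0.7808
Estimated eligible among unknowns = 0.7808 × 36 = 28.11
Denominator = 342 + 28.11 = 370.11
RR3 = 165 / 370.11 = 0.4458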